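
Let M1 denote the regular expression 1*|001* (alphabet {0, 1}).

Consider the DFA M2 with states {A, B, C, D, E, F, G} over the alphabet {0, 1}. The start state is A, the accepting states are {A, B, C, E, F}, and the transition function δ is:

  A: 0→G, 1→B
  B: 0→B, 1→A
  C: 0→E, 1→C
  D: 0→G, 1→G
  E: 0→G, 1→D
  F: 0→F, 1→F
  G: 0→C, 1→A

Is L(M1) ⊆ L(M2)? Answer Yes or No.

Yes

Converting the expression M1 to a DFA (subset construction, then merging equivalent states) gives the minimal DFA with states {r0, r1, r2, r3}, start state r0, accepting states {r0, r2} and transitions r0: 0→r1, 1→r2; r1: 0→r2, 1→r3; r2: 0→r3, 1→r2; r3: 0→r3, 1→r3.
Exploring the product automaton M1 × M2 from the start pair (r0, A), following both machines on each input symbol, reaches 11 state pairs: (r0, A), (r1, G), (r2, B), (r2, C), (r3, A), (r3, B), (r2, A), (r3, E), (r3, G), (r3, D), (r3, C).
M1 accepts in {r0, r2} and M2 accepts in {A, B, C, E, F}. The reachable pairs whose M1-component is accepting are (r0, A), (r2, B), (r2, C), (r2, A); in each of them the M2-component is accepting too, so the product for L(M1) \ L(M2) (M1-component accepting, M2-component rejecting) has no reachable accepting pair and the difference is empty.
Hence every string in L(M1) is also in L(M2).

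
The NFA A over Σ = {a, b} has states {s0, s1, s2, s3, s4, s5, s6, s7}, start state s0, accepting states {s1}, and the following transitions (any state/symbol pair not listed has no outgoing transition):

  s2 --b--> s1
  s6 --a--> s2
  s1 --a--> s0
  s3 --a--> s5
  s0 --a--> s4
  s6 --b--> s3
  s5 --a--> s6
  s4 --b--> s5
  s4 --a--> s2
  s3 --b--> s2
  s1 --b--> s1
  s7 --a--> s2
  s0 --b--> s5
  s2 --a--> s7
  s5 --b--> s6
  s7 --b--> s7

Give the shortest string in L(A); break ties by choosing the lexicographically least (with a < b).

A breadth-first search from s0 reaches an accepting state first via the path s0 → s4 → s2 → s1 on input aab.
No string of length < 3 is accepted (BFS exhausts all shorter strings without reaching an accepting state), and aab is the lexicographically least accepting string of length 3.

aab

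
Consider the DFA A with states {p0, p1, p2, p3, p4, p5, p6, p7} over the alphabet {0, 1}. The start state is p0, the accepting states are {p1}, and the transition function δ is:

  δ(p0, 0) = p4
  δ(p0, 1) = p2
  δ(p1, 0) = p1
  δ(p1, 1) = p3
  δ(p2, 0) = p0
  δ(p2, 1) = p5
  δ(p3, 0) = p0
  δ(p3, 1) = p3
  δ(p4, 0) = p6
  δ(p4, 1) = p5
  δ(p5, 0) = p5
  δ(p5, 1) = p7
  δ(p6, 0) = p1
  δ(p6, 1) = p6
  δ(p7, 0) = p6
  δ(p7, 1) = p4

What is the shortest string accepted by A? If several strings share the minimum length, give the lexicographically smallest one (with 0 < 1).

A breadth-first search from p0 reaches an accepting state first via the path p0 → p4 → p6 → p1 on input 000.
No string of length < 3 is accepted (BFS exhausts all shorter strings without reaching an accepting state), and 000 is the lexicographically least accepting string of length 3.

000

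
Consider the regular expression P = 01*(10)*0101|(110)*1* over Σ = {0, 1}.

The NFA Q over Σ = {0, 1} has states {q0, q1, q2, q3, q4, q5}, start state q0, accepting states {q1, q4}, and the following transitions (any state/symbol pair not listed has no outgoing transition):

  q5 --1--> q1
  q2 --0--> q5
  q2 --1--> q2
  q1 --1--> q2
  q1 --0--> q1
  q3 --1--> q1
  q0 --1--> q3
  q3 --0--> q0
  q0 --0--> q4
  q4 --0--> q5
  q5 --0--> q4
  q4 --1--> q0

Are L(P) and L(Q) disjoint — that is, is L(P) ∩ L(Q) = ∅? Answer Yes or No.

The string 11 is accepted by both P and Q.
Hence L(P) ∩ L(Q) ≠ ∅.

No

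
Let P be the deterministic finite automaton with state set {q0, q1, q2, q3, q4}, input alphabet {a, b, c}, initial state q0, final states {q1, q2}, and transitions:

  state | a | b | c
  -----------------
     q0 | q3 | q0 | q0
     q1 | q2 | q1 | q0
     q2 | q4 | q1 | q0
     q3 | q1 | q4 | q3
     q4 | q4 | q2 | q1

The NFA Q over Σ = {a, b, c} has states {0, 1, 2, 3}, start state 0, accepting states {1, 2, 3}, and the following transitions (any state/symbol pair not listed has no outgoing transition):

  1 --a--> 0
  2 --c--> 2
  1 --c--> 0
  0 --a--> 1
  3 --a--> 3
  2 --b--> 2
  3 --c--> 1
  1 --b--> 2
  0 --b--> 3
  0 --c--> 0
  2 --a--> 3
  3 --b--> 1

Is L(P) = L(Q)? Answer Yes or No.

No

The string aa is accepted by P but rejected by Q.
So L(P) ≠ L(Q).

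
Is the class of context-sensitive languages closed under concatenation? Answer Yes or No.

Yes

With disjoint nonterminals (and terminals first replaced by fresh nonterminal copies so contexts cannot straddle the boundary), S → S₁S₂ added to two noncontracting grammars is noncontracting and generates L₁L₂; equivalently an LBA guesses the split point and checks each part in place.
So the context-sensitive languages are closed under concatenation.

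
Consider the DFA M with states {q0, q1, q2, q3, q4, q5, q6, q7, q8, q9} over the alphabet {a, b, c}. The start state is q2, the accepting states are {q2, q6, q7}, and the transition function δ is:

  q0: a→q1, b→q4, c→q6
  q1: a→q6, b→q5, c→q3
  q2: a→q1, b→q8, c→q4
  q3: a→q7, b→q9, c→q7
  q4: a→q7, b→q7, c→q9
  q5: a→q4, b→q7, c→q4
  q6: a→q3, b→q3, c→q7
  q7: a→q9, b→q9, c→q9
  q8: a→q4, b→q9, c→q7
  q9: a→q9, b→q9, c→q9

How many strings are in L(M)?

19

The useful subgraph on states {q1, q2, q3, q4, q5, q6, q7, q8} is acyclic, so L(M) is finite; the longest accepting path visits 5 useful states, giving maximum string length 4.
Counting accepting paths from q2 by length: 1 of length 0, 4 of length 2, 6 of length 3, 8 of length 4. Total 19.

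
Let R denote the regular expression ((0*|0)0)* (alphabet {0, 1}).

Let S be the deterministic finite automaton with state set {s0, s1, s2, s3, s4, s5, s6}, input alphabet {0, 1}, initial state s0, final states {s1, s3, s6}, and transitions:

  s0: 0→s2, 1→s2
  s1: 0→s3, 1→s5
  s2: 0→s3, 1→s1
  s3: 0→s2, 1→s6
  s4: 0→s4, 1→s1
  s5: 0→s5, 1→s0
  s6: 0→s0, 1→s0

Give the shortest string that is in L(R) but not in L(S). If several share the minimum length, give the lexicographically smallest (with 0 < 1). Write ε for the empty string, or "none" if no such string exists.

The empty string ε is accepted by R but not by S.
Since ε is the unique shortest string, it is the required witness.

ε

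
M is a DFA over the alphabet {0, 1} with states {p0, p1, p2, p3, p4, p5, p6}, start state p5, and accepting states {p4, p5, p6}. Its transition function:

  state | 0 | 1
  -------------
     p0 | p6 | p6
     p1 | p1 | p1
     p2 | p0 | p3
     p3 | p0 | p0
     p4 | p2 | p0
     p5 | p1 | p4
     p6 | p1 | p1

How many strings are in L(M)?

The useful subgraph on states {p0, p2, p3, p4, p5, p6} is acyclic, so L(M) is finite; the longest accepting path visits 6 useful states, giving maximum string length 5.
Counting accepting paths from p5 by length: 1 of length 0, 1 of length 1, 2 of length 3, 2 of length 4, 4 of length 5. Total 10.

10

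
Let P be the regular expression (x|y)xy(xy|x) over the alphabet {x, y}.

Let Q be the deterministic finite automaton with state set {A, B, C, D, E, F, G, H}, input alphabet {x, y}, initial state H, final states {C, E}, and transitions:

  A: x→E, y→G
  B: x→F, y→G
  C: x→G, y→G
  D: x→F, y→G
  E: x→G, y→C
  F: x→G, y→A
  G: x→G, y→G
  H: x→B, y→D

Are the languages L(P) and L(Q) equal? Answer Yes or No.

Converting the expression P to a DFA (subset construction, then merging equivalent states) gives the minimal DFA with states {p0, p1, p2, p3, p4, p5, p6}, start state p0, accepting states {p5, p6} and transitions p0: x→p1, y→p1; p1: x→p2, y→p3; p2: x→p3, y→p4; p3: x→p3, y→p3; p4: x→p5, y→p3; p5: x→p3, y→p6; p6: x→p3, y→p3.
Exploring the product automaton P × Q from the start pair (p0, H), following both machines on each input symbol, reaches 8 state pairs: (p0, H), (p1, B), (p1, D), (p2, F), (p3, G), (p4, A), (p5, E), (p6, C).
P accepts in {p5, p6} and Q accepts in {C, E}. In every reachable pair the two components are either both accepting — (p5, E), (p6, C) — or both non-accepting, so no string is accepted by exactly one of the machines: L(P) \ L(Q) and L(Q) \ L(P) are both empty.
Hence every string is accepted by P iff it is accepted by Q, and the two languages coincide.

Yes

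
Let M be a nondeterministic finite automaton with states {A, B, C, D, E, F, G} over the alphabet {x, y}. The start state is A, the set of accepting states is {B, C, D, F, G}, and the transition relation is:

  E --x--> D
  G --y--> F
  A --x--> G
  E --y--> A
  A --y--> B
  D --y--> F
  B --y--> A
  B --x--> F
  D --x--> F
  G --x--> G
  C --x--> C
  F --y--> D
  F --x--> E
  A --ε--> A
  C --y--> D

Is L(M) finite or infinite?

infinite

State A is reachable from the start and can reach an accepting state, and it lies on the cycle A → B → A.
Traversing that cycle any number of times yields accepted strings of unbounded length, so the language is infinite.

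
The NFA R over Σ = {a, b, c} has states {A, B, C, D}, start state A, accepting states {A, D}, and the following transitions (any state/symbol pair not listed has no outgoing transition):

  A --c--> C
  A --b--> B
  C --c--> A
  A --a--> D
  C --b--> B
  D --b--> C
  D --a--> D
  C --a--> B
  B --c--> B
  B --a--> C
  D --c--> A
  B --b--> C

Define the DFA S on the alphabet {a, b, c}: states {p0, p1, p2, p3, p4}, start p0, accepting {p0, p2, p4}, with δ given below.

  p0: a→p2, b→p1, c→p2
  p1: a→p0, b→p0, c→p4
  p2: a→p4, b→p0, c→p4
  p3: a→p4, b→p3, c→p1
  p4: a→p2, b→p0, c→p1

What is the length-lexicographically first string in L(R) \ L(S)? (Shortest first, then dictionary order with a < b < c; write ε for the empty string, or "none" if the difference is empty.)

aac

The string aac is accepted by R but not by S.
No shorter string lies in the difference, and aac is the lexicographically first length-3 string in L(R) \ L(S).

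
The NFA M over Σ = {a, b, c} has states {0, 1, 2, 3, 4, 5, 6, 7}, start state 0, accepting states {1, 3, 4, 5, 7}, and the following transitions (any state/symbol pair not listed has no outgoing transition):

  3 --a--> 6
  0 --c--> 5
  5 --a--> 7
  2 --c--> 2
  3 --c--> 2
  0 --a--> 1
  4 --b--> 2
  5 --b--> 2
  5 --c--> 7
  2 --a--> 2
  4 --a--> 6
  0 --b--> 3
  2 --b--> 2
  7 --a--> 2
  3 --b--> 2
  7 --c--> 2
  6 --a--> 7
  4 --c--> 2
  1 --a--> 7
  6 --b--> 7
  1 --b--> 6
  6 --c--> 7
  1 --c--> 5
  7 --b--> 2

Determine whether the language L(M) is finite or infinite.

finite

The useful states (reachable from 0 and able to reach an accepting state) are {0, 1, 3, 5, 6, 7}.
Restricted to these states the transition graph has no cycle, so every accepting path has bounded length and L is finite.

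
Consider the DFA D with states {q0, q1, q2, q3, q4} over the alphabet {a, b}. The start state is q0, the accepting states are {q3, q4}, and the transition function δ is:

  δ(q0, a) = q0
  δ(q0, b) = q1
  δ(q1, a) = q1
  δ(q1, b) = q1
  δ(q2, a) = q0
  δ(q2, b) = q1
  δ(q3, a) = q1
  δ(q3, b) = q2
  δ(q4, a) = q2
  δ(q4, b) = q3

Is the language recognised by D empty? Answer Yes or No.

The states reachable from the start state are {q0, q1}.
None of the accepting states {q3, q4} is reachable, so no string is accepted and L(D) = ∅.

Yes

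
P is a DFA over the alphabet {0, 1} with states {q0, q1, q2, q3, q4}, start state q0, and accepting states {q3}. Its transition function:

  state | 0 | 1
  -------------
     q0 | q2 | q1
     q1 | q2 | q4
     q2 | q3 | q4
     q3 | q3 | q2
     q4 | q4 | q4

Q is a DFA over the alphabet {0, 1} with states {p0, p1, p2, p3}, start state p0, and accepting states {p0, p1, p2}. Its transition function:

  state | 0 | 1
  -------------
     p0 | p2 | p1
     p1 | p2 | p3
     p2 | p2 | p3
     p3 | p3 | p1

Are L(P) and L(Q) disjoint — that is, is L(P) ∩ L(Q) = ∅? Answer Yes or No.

The string 00 is accepted by both P and Q.
Hence L(P) ∩ L(Q) ≠ ∅.

No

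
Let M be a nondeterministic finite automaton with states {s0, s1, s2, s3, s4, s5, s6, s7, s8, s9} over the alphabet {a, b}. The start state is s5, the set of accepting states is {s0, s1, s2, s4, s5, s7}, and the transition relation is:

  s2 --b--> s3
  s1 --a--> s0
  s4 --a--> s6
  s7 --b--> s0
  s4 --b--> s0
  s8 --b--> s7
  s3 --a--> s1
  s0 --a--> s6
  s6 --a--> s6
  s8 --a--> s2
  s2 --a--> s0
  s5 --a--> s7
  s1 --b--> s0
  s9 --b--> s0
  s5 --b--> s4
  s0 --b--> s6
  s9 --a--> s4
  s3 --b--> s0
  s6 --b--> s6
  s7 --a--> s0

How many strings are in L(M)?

6

The useful subgraph on states {s0, s4, s5, s7} is acyclic, so L(M) is finite; the longest accepting path visits 3 useful states, giving maximum string length 2.
Counting accepting paths from s5 by length: 1 of length 0, 2 of length 1, 3 of length 2. Total 6.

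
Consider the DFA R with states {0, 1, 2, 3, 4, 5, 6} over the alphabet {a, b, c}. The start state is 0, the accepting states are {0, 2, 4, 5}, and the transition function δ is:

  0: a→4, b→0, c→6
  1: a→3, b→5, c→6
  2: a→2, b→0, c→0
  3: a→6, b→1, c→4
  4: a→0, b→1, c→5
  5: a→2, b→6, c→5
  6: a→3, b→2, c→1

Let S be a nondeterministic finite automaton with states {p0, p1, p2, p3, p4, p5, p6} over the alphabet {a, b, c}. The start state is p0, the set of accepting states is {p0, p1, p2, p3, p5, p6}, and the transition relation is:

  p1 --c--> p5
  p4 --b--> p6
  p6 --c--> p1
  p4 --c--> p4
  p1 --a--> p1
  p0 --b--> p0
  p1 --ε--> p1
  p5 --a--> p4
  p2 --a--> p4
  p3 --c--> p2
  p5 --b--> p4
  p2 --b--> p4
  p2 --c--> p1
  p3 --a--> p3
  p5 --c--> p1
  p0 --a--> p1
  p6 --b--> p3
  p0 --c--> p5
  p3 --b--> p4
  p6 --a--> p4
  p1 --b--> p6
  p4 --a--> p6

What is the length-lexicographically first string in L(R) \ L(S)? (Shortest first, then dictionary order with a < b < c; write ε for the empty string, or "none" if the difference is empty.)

cb

The string cb is accepted by R but not by S.
No shorter string lies in the difference, and cb is the lexicographically first length-2 string in L(R) \ L(S).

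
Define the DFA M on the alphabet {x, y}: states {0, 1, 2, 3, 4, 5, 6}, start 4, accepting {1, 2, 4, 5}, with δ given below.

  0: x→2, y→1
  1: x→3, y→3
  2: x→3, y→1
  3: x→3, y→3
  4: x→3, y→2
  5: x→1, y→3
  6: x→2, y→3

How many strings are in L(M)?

The useful subgraph on states {1, 2, 4} is acyclic, so L(M) is finite; the longest accepting path visits 3 useful states, giving maximum string length 2.
Counting accepting paths from 4 by length: 1 of length 0, 1 of length 1, 1 of length 2. Total 3.

3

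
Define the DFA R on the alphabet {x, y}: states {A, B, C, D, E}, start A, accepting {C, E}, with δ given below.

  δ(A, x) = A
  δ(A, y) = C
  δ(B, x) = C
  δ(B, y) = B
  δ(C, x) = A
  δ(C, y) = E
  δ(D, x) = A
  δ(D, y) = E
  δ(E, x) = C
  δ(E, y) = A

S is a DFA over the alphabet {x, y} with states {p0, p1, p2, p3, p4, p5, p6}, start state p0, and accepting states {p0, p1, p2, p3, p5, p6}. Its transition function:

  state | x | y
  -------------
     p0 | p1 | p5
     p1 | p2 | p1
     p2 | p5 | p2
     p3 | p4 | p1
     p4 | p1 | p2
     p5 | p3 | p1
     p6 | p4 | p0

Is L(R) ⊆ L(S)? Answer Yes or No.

Yes

Exploring the product automaton R × S from the start pair (A, p0), following both machines on each input symbol, reaches 11 state pairs: (A, p0), (A, p1), (C, p5), (A, p2), (C, p1), (A, p3), (E, p1), (A, p5), (C, p2), (A, p4), (E, p2).
R accepts in {C, E} and S accepts in {p0, p1, p2, p3, p5, p6}. The reachable pairs whose R-component is accepting are (C, p5), (C, p1), (E, p1), (C, p2), (E, p2); in each of them the S-component is accepting too, so the product for L(R) \ L(S) (R-component accepting, S-component rejecting) has no reachable accepting pair and the difference is empty.
Hence every string in L(R) is also in L(S).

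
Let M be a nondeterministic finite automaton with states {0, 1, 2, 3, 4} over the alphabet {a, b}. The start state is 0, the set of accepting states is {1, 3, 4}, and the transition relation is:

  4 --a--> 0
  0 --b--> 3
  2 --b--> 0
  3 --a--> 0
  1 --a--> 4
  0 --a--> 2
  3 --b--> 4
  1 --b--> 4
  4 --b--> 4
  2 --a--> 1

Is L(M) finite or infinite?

State 0 is reachable from the start and can reach an accepting state, and it lies on the cycle 0 → 2 → 0.
Traversing that cycle any number of times yields accepted strings of unbounded length, so the language is infinite.

infinite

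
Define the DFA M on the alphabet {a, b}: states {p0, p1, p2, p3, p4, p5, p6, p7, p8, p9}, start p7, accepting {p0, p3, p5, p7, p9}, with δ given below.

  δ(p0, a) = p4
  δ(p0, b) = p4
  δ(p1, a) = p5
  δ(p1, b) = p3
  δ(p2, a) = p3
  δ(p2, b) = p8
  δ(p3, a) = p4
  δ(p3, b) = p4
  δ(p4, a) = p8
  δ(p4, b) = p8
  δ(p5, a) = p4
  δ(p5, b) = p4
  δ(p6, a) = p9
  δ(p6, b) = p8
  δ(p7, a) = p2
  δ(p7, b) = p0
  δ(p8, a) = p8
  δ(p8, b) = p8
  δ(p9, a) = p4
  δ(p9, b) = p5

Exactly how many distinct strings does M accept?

3

The useful subgraph on states {p0, p2, p3, p7} is acyclic, so L(M) is finite; the longest accepting path visits 3 useful states, giving maximum string length 2.
Counting accepting paths from p7 by length: 1 of length 0, 1 of length 1, 1 of length 2. Total 3.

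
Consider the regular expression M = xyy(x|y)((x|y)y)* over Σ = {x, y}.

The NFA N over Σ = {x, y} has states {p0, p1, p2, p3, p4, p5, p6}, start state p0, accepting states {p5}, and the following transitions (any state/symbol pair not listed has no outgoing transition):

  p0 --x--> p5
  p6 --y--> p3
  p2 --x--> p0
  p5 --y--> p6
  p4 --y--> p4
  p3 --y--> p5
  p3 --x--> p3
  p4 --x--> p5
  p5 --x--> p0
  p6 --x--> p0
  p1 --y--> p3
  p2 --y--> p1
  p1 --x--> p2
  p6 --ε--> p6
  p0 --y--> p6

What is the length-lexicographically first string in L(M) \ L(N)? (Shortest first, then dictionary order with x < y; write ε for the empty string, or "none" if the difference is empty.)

The string xyyx is accepted by M but not by N.
No shorter string lies in the difference, and xyyx is the lexicographically first length-4 string in L(M) \ L(N).

xyyx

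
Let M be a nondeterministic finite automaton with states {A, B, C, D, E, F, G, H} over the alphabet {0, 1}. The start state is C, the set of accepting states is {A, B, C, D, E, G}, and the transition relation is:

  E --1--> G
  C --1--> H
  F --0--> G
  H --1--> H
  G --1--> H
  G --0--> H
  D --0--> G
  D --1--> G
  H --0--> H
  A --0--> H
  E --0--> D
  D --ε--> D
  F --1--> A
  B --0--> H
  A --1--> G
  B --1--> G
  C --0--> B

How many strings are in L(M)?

3

The useful subgraph on states {B, C, G} is acyclic, so L(M) is finite; the longest accepting path visits 3 useful states, giving maximum string length 2.
Counting accepting paths from C by length: 1 of length 0, 1 of length 1, 1 of length 2. Total 3.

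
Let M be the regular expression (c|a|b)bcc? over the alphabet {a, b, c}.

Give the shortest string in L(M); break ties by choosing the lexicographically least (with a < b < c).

abc

By inspection of the expression, no string of length less than 3 matches, and abc is the lexicographically first match of length 3.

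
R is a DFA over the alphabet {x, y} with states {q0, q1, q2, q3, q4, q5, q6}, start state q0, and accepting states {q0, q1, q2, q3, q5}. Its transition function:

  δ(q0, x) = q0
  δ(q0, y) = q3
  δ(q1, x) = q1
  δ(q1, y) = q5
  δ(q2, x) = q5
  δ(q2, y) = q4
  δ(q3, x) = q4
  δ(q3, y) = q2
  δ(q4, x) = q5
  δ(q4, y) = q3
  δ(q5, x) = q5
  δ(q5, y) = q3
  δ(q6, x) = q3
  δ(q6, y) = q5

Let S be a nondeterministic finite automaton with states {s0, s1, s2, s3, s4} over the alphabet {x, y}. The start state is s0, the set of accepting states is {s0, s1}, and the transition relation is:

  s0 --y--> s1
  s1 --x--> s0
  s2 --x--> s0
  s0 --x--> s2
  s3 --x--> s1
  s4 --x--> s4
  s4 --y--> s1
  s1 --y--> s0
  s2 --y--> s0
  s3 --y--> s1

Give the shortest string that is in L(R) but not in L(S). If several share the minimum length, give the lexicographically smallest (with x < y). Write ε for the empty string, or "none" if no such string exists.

The string x is accepted by R but not by S.
No shorter string lies in the difference, and x is the lexicographically first length-1 string in L(R) \ L(S).

x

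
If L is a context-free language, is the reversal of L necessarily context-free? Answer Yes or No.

Yes

Reversing the right-hand side of every production of a context-free grammar for L gives a context-free grammar for Lᴿ (induction on derivation length).
So the context-free languages are closed under reversal.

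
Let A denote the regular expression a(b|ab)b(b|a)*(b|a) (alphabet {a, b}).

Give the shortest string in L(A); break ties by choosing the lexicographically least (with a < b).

By inspection of the expression, no string of length less than 4 matches, and abba is the lexicographically first match of length 4.

abba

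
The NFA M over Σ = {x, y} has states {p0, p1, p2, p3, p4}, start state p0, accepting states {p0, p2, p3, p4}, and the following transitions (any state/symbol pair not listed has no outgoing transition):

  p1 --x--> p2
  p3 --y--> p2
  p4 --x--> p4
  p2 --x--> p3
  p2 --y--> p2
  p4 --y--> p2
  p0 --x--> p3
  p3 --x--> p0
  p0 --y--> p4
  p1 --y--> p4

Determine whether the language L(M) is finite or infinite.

infinite

State p0 is reachable from the start and can reach an accepting state, and it lies on the cycle p0 → p3 → p0.
Traversing that cycle any number of times yields accepted strings of unbounded length, so the language is infinite.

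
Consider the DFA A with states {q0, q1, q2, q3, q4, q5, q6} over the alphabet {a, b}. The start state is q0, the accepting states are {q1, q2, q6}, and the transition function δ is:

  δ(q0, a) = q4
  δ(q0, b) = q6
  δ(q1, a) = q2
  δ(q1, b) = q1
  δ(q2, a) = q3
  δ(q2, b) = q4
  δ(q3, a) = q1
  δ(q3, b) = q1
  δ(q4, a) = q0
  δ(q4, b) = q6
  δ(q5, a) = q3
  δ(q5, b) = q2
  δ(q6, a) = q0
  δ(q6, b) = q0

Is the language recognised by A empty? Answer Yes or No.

No

The string b is accepted: the run q0 → q6 ends in the accepting state q6.
Since at least one string is accepted, L(A) is not empty.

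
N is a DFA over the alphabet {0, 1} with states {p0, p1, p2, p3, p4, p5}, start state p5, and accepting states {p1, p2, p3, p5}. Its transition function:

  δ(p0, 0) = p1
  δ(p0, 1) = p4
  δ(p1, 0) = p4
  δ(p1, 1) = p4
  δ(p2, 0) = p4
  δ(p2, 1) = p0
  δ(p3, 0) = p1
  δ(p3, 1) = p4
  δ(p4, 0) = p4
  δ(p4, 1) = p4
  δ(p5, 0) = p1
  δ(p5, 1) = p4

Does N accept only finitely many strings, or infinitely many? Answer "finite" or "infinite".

finite

The useful states (reachable from p5 and able to reach an accepting state) are {p1, p5}.
Restricted to these states the transition graph has no cycle, so every accepting path has bounded length and L is finite.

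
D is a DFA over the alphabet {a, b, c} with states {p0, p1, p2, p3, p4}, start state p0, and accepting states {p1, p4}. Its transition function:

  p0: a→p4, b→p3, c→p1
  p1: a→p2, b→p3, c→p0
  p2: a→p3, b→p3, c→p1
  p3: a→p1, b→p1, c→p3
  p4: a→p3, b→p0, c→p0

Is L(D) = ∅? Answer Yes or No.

No

The string a is accepted: the run p0 → p4 ends in the accepting state p4.
Since at least one string is accepted, L(D) is not empty.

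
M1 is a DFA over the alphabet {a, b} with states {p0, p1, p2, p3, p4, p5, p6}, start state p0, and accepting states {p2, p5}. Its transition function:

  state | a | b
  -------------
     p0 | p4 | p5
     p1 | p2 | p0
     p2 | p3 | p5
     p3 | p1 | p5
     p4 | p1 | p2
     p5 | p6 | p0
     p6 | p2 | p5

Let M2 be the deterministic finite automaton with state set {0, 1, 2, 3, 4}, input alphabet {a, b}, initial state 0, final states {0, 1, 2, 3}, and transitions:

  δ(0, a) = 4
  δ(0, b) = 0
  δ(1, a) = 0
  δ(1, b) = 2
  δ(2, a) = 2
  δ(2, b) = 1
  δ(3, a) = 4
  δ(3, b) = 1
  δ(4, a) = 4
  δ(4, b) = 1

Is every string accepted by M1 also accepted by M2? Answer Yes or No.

No

The string aaa is in L(M1) but not in L(M2).
So L(M1) ⊄ L(M2).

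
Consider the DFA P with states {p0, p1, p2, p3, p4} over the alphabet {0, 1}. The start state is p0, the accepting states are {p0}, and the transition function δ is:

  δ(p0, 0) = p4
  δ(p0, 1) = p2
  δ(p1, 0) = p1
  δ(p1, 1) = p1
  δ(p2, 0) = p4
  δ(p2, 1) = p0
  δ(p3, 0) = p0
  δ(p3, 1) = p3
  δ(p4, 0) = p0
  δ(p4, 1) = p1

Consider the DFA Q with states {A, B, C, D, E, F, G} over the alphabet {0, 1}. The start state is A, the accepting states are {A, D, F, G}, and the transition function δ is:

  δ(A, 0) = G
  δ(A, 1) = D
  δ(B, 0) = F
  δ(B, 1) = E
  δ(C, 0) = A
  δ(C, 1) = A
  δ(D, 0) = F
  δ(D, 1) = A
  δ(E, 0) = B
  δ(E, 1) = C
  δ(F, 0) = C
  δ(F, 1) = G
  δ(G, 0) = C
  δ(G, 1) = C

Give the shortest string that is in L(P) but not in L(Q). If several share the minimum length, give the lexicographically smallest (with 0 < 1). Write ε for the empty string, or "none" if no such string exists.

00

The string 00 is accepted by P but not by Q.
No shorter string lies in the difference, and 00 is the lexicographically first length-2 string in L(P) \ L(Q).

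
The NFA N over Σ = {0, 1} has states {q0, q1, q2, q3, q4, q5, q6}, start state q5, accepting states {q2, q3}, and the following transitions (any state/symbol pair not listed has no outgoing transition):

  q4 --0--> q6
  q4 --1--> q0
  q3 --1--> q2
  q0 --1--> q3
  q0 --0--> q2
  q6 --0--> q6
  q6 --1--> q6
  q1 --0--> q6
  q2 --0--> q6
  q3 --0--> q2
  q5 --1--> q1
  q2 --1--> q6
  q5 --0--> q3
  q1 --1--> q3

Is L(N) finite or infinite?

finite

The useful states (reachable from q5 and able to reach an accepting state) are {q1, q2, q3, q5}.
Restricted to these states the transition graph has no cycle, so every accepting path has bounded length and L is finite.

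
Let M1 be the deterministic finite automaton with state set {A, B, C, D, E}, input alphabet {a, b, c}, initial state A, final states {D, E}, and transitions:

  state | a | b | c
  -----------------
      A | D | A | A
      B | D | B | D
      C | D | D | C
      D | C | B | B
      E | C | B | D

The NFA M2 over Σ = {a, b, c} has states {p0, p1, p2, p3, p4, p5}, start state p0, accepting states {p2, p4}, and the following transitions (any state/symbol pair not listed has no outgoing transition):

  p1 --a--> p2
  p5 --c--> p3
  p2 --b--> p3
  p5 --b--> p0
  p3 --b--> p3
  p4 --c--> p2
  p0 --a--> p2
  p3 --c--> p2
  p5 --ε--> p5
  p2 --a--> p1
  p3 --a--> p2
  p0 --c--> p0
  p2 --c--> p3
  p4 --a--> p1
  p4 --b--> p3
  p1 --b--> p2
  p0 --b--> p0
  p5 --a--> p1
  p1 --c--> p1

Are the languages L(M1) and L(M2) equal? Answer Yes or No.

Yes

Exploring the product automaton M1 × M2 from the start pair (A, p0), following both machines on each input symbol, reaches 4 state pairs: (A, p0), (D, p2), (C, p1), (B, p3).
M1 accepts in {D, E} and M2 accepts in {p2, p4}. In every reachable pair the two components are either both accepting — (D, p2) — or both non-accepting, so no string is accepted by exactly one of the machines: L(M1) \ L(M2) and L(M2) \ L(M1) are both empty.
Hence every string is accepted by M1 iff it is accepted by M2, and the two languages coincide.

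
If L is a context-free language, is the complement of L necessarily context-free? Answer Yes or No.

CFLs are closed under union, so if they were also closed under complement they would be closed under intersection by De Morgan (L₁ ∩ L₂ is the complement of the union of the complements). But {aⁿbⁿcᵐ} ∩ {aᵐbⁿcⁿ} = {aⁿbⁿcⁿ} is not context-free although both operands are.

No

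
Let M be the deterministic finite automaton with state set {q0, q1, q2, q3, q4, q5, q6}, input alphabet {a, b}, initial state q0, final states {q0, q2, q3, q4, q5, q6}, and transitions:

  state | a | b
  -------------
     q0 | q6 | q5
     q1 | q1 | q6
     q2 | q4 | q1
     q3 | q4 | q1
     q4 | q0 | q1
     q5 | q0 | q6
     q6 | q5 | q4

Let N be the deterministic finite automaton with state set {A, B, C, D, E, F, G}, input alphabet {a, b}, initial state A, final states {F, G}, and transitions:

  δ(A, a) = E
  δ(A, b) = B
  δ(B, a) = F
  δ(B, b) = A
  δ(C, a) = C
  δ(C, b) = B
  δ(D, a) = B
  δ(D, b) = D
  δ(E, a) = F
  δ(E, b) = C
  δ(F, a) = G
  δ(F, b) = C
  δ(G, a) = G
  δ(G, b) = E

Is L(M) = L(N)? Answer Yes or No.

No

The empty string ε is accepted by M but rejected by N.
So L(M) ≠ L(N).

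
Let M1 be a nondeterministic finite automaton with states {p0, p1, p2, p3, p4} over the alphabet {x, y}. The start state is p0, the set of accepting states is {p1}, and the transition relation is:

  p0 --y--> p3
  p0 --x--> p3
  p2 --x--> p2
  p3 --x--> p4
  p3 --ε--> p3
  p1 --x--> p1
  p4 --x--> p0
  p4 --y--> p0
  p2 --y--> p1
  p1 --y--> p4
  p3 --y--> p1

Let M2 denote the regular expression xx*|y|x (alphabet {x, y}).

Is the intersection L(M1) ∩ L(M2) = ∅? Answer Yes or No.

Yes

Converting the expression M2 to a DFA (subset construction, then merging equivalent states) gives the minimal DFA with states {r0, r1, r2, r3}, start state r0, accepting states {r1, r2} and transitions r0: x→r1, y→r2; r1: x→r1, y→r3; r2: x→r3, y→r3; r3: x→r3, y→r3.
Exploring the product automaton M1 × M2 from the start pair (p0, r0), following both machines on each input symbol, reaches 9 state pairs: (p0, r0), (p3, r1), (p3, r2), (p4, r1), (p1, r3), (p4, r3), (p0, r1), (p0, r3), (p3, r3).
M1 accepts in {p1} and M2 accepts in {r1, r2}; no reachable pair has both components accepting, so no string drives both machines to acceptance simultaneously and L(M1) ∩ L(M2) = ∅.
So no string is accepted by both, and the intersection is empty.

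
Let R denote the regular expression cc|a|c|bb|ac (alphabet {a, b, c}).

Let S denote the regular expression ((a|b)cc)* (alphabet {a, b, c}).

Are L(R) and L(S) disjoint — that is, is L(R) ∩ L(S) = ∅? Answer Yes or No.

Yes

Converting the expression R to a DFA (subset construction, then merging equivalent states) gives the minimal DFA with states {r0, r1, r2, r3, r4}, start state r0, accepting states {r1, r4} and transitions r0: a→r1, b→r2, c→r1; r1: a→r3, b→r3, c→r4; r2: a→r3, b→r4, c→r3; r3: a→r3, b→r3, c→r3; r4: a→r3, b→r3, c→r3.
Converting the expression S to a DFA (subset construction, then merging equivalent states) gives the minimal DFA with states {s0, s1, s2, s3}, start state s0, accepting states {s0} and transitions s0: a→s1, b→s1, c→s2; s1: a→s2, b→s2, c→s3; s2: a→s2, b→s2, c→s2; s3: a→s2, b→s2, c→s0.
Exploring the product automaton R × S from the start pair (r0, s0), following both machines on each input symbol, reaches 10 state pairs: (r0, s0), (r1, s1), (r2, s1), (r1, s2), (r3, s2), (r4, s3), (r4, s2), (r3, s3), (r3, s0), (r3, s1).
R accepts in {r1, r4} and S accepts in {s0}; no reachable pair has both components accepting, so no string drives both machines to acceptance simultaneously and L(R) ∩ L(S) = ∅.
So no string is accepted by both, and the intersection is empty.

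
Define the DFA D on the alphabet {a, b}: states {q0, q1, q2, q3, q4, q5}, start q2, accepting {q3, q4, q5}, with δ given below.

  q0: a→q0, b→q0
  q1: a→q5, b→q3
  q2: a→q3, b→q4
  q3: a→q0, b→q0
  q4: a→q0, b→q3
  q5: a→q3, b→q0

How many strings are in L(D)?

The useful subgraph on states {q2, q3, q4} is acyclic, so L(D) is finite; the longest accepting path visits 3 useful states, giving maximum string length 2.
Counting accepting paths from q2 by length: 2 of length 1, 1 of length 2. Total 3.

3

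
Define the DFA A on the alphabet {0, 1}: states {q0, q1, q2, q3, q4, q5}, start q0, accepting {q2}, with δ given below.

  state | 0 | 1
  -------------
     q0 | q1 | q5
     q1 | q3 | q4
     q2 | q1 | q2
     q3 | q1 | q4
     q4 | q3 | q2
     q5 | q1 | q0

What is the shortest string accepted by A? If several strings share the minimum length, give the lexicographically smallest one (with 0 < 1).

A breadth-first search from q0 reaches an accepting state first via the path q0 → q1 → q4 → q2 on input 011.
No string of length < 3 is accepted (BFS exhausts all shorter strings without reaching an accepting state), and 011 is the lexicographically least accepting string of length 3.

011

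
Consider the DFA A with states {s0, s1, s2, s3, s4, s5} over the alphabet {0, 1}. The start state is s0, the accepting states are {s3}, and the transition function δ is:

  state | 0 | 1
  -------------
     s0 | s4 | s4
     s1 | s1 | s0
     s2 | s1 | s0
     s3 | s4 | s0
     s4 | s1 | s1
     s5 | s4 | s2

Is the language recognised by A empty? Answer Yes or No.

The states reachable from the start state are {s0, s1, s4}.
None of the accepting states {s3} is reachable, so no string is accepted and L(A) = ∅.

Yes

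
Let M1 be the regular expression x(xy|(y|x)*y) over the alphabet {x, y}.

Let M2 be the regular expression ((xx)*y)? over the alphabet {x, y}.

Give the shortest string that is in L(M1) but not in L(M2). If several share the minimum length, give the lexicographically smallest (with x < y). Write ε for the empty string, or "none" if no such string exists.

The string xy is accepted by M1 but not by M2.
No shorter string lies in the difference, and xy is the lexicographically first length-2 string in L(M1) \ L(M2).

xy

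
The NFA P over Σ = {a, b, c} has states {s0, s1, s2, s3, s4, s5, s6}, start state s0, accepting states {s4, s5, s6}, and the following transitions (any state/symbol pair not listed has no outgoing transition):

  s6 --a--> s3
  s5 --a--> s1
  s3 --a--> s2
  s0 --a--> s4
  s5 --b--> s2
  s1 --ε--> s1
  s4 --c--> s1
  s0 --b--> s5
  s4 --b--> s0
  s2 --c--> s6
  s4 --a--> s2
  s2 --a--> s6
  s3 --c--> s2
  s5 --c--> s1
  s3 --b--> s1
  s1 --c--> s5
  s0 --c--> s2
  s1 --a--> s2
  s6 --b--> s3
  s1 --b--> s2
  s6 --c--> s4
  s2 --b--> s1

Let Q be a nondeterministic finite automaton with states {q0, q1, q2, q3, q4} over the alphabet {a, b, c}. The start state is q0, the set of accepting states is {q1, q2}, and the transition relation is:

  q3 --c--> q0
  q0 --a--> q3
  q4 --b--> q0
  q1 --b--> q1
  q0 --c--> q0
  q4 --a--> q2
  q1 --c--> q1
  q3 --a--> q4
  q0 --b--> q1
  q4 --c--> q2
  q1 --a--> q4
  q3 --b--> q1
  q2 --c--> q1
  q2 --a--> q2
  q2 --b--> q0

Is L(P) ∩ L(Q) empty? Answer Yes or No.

No

The string b is accepted by both P and Q.
Hence L(P) ∩ L(Q) ≠ ∅.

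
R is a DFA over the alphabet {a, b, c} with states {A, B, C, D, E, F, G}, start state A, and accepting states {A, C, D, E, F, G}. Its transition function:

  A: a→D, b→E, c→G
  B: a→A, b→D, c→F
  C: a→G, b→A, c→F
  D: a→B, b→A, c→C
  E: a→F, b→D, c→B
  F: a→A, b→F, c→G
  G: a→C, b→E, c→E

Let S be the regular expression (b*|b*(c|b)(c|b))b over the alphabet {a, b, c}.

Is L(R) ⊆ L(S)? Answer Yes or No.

No

The empty string ε is in L(R) but not in L(S).
So L(R) ⊄ L(S).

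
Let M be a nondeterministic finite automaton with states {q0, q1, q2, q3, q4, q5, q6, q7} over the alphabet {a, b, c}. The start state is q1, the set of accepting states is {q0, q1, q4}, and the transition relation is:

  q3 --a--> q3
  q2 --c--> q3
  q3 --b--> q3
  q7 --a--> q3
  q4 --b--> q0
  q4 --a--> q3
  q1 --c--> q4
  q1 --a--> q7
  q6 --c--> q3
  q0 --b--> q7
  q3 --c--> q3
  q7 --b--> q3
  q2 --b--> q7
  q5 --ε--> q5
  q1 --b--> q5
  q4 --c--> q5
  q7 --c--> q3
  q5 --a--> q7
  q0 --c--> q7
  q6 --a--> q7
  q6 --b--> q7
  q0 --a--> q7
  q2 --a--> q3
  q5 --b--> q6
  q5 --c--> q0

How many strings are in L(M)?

5

The useful subgraph on states {q0, q1, q4, q5} is acyclic, so L(M) is finite; the longest accepting path visits 4 useful states, giving maximum string length 3.
Counting accepting paths from q1 by length: 1 of length 0, 1 of length 1, 2 of length 2, 1 of length 3. Total 5.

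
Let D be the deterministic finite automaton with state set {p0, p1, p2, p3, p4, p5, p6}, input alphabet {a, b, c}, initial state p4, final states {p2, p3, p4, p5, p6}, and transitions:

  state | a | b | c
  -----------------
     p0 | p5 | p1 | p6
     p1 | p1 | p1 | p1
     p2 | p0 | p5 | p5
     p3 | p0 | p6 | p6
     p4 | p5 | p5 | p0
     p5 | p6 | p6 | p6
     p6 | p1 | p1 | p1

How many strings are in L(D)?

The useful subgraph on states {p0, p4, p5, p6} is acyclic, so L(D) is finite; the longest accepting path visits 4 useful states, giving maximum string length 3.
Counting accepting paths from p4 by length: 1 of length 0, 2 of length 1, 8 of length 2, 3 of length 3. Total 14.

14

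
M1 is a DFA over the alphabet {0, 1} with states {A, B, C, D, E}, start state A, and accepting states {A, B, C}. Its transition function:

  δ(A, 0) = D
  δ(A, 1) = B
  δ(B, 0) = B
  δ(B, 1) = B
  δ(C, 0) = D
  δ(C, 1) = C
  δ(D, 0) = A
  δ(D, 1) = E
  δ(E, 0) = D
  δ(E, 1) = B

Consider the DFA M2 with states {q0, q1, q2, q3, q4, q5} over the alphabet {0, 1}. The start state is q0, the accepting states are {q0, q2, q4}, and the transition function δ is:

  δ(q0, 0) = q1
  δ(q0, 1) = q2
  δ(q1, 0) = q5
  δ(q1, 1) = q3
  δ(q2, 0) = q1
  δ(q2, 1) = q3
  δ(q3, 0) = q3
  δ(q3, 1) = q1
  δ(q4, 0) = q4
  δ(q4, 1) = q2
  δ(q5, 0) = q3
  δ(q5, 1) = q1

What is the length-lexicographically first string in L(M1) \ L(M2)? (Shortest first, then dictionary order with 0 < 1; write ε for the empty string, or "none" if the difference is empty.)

The string 00 is accepted by M1 but not by M2.
No shorter string lies in the difference, and 00 is the lexicographically first length-2 string in L(M1) \ L(M2).

00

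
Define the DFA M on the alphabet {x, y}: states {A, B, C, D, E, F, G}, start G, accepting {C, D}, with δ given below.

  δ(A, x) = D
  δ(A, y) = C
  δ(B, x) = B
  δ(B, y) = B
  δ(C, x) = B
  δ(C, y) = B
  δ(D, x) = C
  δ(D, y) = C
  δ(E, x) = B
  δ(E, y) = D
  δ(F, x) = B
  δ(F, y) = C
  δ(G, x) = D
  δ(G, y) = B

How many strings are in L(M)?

The useful subgraph on states {C, D, G} is acyclic, so L(M) is finite; the longest accepting path visits 3 useful states, giving maximum string length 2.
Counting accepting paths from G by length: 1 of length 1, 2 of length 2. Total 3.

3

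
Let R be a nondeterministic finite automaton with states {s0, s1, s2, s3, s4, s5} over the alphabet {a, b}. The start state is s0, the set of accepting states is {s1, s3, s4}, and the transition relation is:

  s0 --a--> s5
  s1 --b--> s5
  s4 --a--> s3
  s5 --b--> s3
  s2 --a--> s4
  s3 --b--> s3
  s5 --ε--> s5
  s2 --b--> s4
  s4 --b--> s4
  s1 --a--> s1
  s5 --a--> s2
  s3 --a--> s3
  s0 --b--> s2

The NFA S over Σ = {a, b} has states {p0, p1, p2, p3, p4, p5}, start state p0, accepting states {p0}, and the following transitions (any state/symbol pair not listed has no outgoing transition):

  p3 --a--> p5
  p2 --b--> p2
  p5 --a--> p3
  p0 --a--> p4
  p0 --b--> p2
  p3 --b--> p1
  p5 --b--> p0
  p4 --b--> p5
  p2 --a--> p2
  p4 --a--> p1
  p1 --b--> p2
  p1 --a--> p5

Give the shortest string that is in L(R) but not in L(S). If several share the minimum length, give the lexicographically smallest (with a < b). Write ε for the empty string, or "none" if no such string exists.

The string ab is accepted by R but not by S.
No shorter string lies in the difference, and ab is the lexicographically first length-2 string in L(R) \ L(S).

ab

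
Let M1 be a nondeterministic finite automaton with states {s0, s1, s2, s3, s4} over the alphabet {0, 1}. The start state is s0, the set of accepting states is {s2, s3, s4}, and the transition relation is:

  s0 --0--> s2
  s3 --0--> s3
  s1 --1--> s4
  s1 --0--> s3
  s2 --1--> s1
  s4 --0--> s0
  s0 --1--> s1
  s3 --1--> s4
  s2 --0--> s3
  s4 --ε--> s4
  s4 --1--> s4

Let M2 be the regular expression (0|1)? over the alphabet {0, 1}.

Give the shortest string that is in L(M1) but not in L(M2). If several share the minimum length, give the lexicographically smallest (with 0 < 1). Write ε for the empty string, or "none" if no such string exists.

00

The string 00 is accepted by M1 but not by M2.
No shorter string lies in the difference, and 00 is the lexicographically first length-2 string in L(M1) \ L(M2).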